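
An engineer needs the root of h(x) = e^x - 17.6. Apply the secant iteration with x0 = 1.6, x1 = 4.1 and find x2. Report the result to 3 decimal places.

2.171

h(1.6) = -12.64697, h(4.1) = 42.74029
x2 = 4.10000 − 42.74029·(4.10000 − 1.60000) / (42.74029 − (-12.64697)) = 4.10000 − (106.85072)/(55.38726) = 2.17084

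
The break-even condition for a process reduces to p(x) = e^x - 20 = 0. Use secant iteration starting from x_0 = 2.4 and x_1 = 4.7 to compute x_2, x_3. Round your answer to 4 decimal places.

p(2.4) = -8.976824, p(4.7) = 89.947172
x_2 = 4.700000 − 89.947172·(4.700000 − 2.400000) / (89.947172 − (-8.976824)) = 4.700000 − (206.878497)/(98.923996) = 2.608713
p(2.608713) = -6.418444
x_3 = 2.608713 − (-6.418444)·(2.608713 − 4.700000) / (-6.418444 − 89.947172) = 2.608713 − (13.422810)/(-96.365616) = 2.748003

2.6087, 2.7480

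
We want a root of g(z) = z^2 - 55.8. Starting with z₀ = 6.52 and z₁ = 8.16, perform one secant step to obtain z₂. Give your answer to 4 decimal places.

7.4253

g(6.52) = -13.289600, g(8.16) = 10.785600
z₂ = 8.160000 − 10.785600·(8.160000 − 6.520000) / (10.785600 − (-13.289600)) = 8.160000 − (17.688384)/(24.075200) = 7.425286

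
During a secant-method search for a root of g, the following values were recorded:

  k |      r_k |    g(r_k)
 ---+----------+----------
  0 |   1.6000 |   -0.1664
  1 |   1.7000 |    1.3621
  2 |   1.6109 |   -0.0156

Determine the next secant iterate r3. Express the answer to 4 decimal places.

1.6119

r3 = 1.6109 − (-0.0156)·(1.6109 − 1.7000) / (-0.0156 − 1.3621)
   = 1.6109 − (0.001390)/(-1.377700) = 1.611909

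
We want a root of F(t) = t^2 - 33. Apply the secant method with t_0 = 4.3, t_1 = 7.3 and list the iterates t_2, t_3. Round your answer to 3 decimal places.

F(4.3) = -14.51000, F(7.3) = 20.29000
t_2 = 7.30000 − 20.29000·(7.30000 − 4.30000) / (20.29000 − (-14.51000)) = 7.30000 − (60.87000)/(34.80000) = 5.55086
F(5.55086) = -2.18793
t_3 = 5.55086 − (-2.18793)·(5.55086 − 7.30000) / (-2.18793 − 20.29000) = 5.55086 − (3.82699)/(-22.47793) = 5.72112

5.551, 5.721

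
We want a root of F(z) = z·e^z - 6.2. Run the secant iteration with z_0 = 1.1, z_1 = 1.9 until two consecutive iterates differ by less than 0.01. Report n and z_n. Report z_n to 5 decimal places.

n = 5, z_n = 1.45172

F(1.1) = -2.8954174, F(1.9) = 6.5031994
z_2 = 1.9000000 − 6.5031994·(0.8000000)/(9.3986168) = 1.3464548;  |Δ| = 0.5535452
F(1.3464548) = -1.0245318
z_3 = 1.3464548 − (-1.0245318)·(-0.5535452)/(-7.5277313) = 1.4217928;  |Δ| = 0.0753381
F(1.4217928) = -0.3073167
z_4 = 1.4217928 − (-0.3073167)·(0.0753381)/(0.7172151) = 1.4540741;  |Δ| = 0.0322813
F(1.4540741) = 0.0241912
z_5 = 1.4540741 − 0.0241912·(0.0322813)/(0.3315079) = 1.4517185;  |Δ| = 0.0023557
|z_5 − z_4| = 0.0023557 < 0.01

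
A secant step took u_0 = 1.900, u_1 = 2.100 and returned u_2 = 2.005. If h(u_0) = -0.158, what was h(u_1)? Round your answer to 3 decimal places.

The secant line through (1.900, -0.158) and (2.100, h(u_1)) crosses zero at u_2 = 2.005.
So (1.900, -0.158), (2.100, h(u_1)), (2.005, 0) are collinear:
h(u_1) = -0.158 · (2.100 − 2.005) / (1.900 − 2.005) = -0.158 · (0.09500)/(-0.10500) = 0.14295

0.143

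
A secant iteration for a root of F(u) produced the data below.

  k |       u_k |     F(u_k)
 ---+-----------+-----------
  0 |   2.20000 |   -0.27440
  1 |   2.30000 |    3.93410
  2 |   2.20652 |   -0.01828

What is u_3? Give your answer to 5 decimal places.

2.20695

u_3 = 2.20652 − (-0.01828)·(2.20652 − 2.30000) / (-0.01828 − 3.93410)
   = 2.20652 − (0.0017088)/(-3.9523800) = 2.2069524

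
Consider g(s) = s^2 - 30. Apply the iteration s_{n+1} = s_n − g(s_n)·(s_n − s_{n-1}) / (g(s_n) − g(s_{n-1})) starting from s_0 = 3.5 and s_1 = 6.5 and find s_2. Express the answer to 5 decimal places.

g(3.5) = -17.7500000, g(6.5) = 12.2500000
s_2 = 6.5000000 − 12.2500000·(6.5000000 − 3.5000000) / (12.2500000 − (-17.7500000)) = 6.5000000 − (36.7500000)/(30.0000000) = 5.2750000

5.27500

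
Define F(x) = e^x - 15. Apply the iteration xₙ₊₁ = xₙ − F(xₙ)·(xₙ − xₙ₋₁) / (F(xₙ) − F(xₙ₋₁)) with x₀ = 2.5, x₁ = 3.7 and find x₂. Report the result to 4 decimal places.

F(2.5) = -2.817506, F(3.7) = 25.447304
x₂ = 3.700000 − 25.447304·(3.700000 − 2.500000) / (25.447304 − (-2.817506)) = 3.700000 − (30.536765)/(28.264810) = 2.619619

2.6196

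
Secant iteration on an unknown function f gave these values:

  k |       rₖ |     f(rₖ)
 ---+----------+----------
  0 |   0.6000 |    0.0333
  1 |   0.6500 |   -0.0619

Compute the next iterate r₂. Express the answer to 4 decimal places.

r₂ = 0.6500 − (-0.0619)·(0.6500 − 0.6000) / (-0.0619 − 0.0333)
   = 0.6500 − (-0.003095)/(-0.095200) = 0.617489

0.6175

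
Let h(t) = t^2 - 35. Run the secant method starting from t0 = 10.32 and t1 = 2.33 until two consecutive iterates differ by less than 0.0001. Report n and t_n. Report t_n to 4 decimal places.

h(10.32) = 71.502400, h(2.33) = -29.571100
t2 = 2.330000 − (-29.571100)·(-7.990000)/(-101.073500) = 4.667636;  |Δ| = 2.337636
h(4.667636) = -13.213171
t3 = 4.667636 − (-13.213171)·(2.337636)/(16.357929) = 6.555870;  |Δ| = 1.888233
h(6.555870) = 7.979428
t4 = 6.555870 − 7.979428·(1.888233)/(21.192599) = 5.844913;  |Δ| = 0.710957
h(5.844913) = -0.836993
t5 = 5.844913 − (-0.836993)·(-0.710957)/(-8.816421) = 5.912408;  |Δ| = 0.067495
h(5.912408) = -0.043431
t6 = 5.912408 − (-0.043431)·(0.067495)/(0.793562) = 5.916102;  |Δ| = 0.003694
h(5.916102) = 0.000263
t7 = 5.916102 − 0.000263·(0.003694)/(0.043694) = 5.916080;  |Δ| = 0.000022
|t7 − t6| = 0.000022 < 0.0001

n = 7, t_n = 5.9161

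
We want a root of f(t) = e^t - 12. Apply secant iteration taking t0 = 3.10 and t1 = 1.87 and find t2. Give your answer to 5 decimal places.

f(3.10) = 10.1979513, f(1.87) = -5.5117036
t2 = 1.8700000 − (-5.5117036)·(1.8700000 − 3.1000000) / (-5.5117036 − 10.1979513) = 1.8700000 − (6.7793954)/(-15.7096549) = 2.3015432

2.30154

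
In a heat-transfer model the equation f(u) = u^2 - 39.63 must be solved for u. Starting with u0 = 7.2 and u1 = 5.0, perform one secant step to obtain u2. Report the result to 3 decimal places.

6.199

f(7.2) = 12.21000, f(5.0) = -14.63000
u2 = 5.00000 − (-14.63000)·(5.00000 − 7.20000) / (-14.63000 − 12.21000) = 5.00000 − (32.18600)/(-26.84000) = 6.19918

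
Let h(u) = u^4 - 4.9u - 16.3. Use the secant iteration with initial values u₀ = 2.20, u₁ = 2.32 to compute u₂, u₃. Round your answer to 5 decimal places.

h(2.20) = -3.6544000, h(2.32) = 1.3022298
u₂ = 2.3200000 − 1.3022298·(2.3200000 − 2.2000000) / (1.3022298 − (-3.6544000)) = 2.3200000 − (0.1562676)/(4.9566298) = 2.2884730
h(2.2884730) = -0.0862096
u₃ = 2.2884730 − (-0.0862096)·(2.2884730 − 2.3200000) / (-0.0862096 − 1.3022298) = 2.2884730 − (0.0027179)/(-1.3884394) = 2.2904306

2.28847, 2.29043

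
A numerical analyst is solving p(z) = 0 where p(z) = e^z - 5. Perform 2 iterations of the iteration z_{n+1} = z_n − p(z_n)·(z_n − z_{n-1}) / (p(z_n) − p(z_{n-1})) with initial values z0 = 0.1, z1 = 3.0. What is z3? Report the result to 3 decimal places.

p(0.1) = -3.89483, p(3.0) = 15.08554
z2 = 3.00000 − 15.08554·(3.00000 − 0.10000) / (15.08554 − (-3.89483)) = 3.00000 − (43.74806)/(18.98037) = 0.69509
p(0.69509) = -2.99611
z3 = 0.69509 − (-2.99611)·(0.69509 − 3.00000) / (-2.99611 − 15.08554) = 0.69509 − (6.90577)/(-18.08165) = 1.07701

1.077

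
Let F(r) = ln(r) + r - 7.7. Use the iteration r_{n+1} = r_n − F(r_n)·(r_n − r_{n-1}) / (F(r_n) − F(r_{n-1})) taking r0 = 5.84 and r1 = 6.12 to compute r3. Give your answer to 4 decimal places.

F(5.84) = -0.095269, F(6.12) = 0.231562
r2 = 6.120000 − 0.231562·(6.120000 − 5.840000) / (0.231562 − (-0.095269)) = 6.120000 − (0.064837)/(0.326831) = 5.921618
F(5.921618) = 0.000228
r3 = 5.921618 − 0.000228·(5.921618 − 6.120000) / (0.000228 − 0.231562) = 5.921618 − (-0.000045)/(-0.231334) = 5.921423

5.9214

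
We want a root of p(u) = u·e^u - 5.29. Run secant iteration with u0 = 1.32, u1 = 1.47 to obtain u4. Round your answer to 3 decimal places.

1.359

p(1.32) = -0.34868, p(1.47) = 1.10338
u2 = 1.47000 − 1.10338·(1.47000 − 1.32000) / (1.10338 − (-0.34868)) = 1.47000 − (0.16551)/(1.45206) = 1.35602
p(1.35602) = -0.02767
u3 = 1.35602 − (-0.02767)·(1.35602 − 1.47000) / (-0.02767 − 1.10338) = 1.35602 − (0.00315)/(-1.13105) = 1.35881
p(1.35881) = -0.00212
u4 = 1.35881 − (-0.00212)·(1.35881 − 1.35602) / (-0.00212 − (-0.02767)) = 1.35881 − (-0.00001)/(0.02555) = 1.35904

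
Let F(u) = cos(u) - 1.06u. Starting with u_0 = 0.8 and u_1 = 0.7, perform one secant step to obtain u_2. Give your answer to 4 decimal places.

0.7131

F(0.8) = -0.151293, F(0.7) = 0.022842
u_2 = 0.700000 − 0.022842·(0.700000 − 0.800000) / (0.022842 − (-0.151293)) = 0.700000 − (-0.002284)/(0.174135) = 0.713117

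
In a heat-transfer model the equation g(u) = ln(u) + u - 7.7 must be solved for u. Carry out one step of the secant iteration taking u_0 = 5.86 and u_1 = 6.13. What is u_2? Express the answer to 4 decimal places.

g(5.86) = -0.071850, g(6.13) = 0.243195
u_2 = 6.130000 − 0.243195·(6.130000 − 5.860000) / (0.243195 − (-0.071850)) = 6.130000 − (0.065663)/(0.315045) = 5.921577

5.9216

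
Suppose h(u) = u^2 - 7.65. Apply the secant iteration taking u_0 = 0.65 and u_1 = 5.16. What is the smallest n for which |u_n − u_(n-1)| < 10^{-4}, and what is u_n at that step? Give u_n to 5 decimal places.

h(0.65) = -7.2275000, h(5.16) = 18.9756000
u_2 = 5.1600000 − 18.9756000·(4.5100000)/(26.2031000) = 1.8939759;  |Δ| = 3.2660241
h(1.8939759) = -4.0628553
u_3 = 1.8939759 − (-4.0628553)·(-3.2660241)/(-23.0384553) = 2.4699426;  |Δ| = 0.5759667
h(2.4699426) = -1.5493835
u_4 = 2.4699426 − (-1.5493835)·(0.5759667)/(2.5134718) = 2.8249867;  |Δ| = 0.3550441
h(2.8249867) = 0.3305499
u_5 = 2.8249867 − 0.3305499·(0.3550441)/(1.8799334) = 2.7625591;  |Δ| = 0.0624276
h(2.7625591) = -0.0182674
u_6 = 2.7625591 − (-0.0182674)·(-0.0624276)/(-0.3488172) = 2.7658284;  |Δ| = 0.0032693
h(2.7658284) = -0.0001934
u_7 = 2.7658284 − (-0.0001934)·(0.0032693)/(0.0180739) = 2.7658634;  |Δ| = 0.0000350
|u_7 − u_6| = 0.0000350 < 10^{-4}

n = 7, u_n = 2.76586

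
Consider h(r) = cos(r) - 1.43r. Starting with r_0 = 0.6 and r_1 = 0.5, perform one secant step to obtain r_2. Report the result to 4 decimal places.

0.5833

h(0.6) = -0.032664, h(0.5) = 0.162583
r_2 = 0.500000 − 0.162583·(0.500000 − 0.600000) / (0.162583 − (-0.032664)) = 0.500000 − (-0.016258)/(0.195247) = 0.583270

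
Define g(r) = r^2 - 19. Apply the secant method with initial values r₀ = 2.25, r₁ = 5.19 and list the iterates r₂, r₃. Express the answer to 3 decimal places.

4.123, 4.338

g(2.25) = -13.93750, g(5.19) = 7.93610
r₂ = 5.19000 − 7.93610·(5.19000 − 2.25000) / (7.93610 − (-13.93750)) = 5.19000 − (23.33213)/(21.87360) = 4.12332
g(4.12332) = -1.99823
r₃ = 4.12332 − (-1.99823)·(4.12332 − 5.19000) / (-1.99823 − 7.93610) = 4.12332 − (2.13148)/(-9.93433) = 4.33788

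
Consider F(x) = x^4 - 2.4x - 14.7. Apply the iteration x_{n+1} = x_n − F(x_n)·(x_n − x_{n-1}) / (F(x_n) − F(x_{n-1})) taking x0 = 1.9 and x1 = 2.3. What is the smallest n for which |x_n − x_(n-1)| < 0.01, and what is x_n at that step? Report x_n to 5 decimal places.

F(1.9) = -6.2279000, F(2.3) = 7.7641000
x2 = 2.3000000 − 7.7641000·(0.4000000)/(13.9920000) = 2.0780417;  |Δ| = 0.2219583
F(2.0780417) = -1.0399526
x3 = 2.0780417 − (-1.0399526)·(-0.2219583)/(-8.8040526) = 2.1042599;  |Δ| = 0.0262182
F(2.1042599) = -0.1438392
x4 = 2.1042599 − (-0.1438392)·(0.0262182)/(0.8961134) = 2.1084683;  |Δ| = 0.0042084
|x4 − x3| = 0.0042084 < 0.01

n = 4, x_n = 2.10847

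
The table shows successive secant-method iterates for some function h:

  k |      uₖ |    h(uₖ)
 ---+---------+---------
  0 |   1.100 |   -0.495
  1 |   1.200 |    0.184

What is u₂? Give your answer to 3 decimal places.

u₂ = 1.200 − 0.184·(1.200 − 1.100) / (0.184 − (-0.495))
   = 1.200 − (0.01840)/(0.67900) = 1.17290

1.173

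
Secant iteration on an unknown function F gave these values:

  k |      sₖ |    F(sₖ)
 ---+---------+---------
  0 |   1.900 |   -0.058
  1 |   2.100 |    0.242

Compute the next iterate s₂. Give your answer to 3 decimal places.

s₂ = 2.100 − 0.242·(2.100 − 1.900) / (0.242 − (-0.058))
   = 2.100 − (0.04840)/(0.30000) = 1.93867

1.939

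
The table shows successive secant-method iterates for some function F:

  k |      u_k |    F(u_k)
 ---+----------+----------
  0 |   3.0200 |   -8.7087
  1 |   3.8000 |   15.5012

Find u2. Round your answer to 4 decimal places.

u2 = 3.8000 − 15.5012·(3.8000 − 3.0200) / (15.5012 − (-8.7087))
   = 3.8000 − (12.090936)/(24.209900) = 3.300579

3.3006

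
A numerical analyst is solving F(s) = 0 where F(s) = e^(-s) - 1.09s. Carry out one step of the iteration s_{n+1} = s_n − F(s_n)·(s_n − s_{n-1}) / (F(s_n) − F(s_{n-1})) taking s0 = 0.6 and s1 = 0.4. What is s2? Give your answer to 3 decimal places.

F(0.6) = -0.10519, F(0.4) = 0.23432
s2 = 0.40000 − 0.23432·(0.40000 − 0.60000) / (0.23432 − (-0.10519)) = 0.40000 − (-0.04686)/(0.33951) = 0.53803

0.538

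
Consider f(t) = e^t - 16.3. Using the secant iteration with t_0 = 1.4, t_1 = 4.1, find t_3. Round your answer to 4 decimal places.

f(1.4) = -12.244800, f(4.1) = 44.040288
t_2 = 4.100000 − 44.040288·(4.100000 − 1.400000) / (44.040288 − (-12.244800)) = 4.100000 − (118.908777)/(56.285088) = 1.987384
f(1.987384) = -9.003579
t_3 = 1.987384 − (-9.003579)·(1.987384 − 4.100000) / (-9.003579 − 44.040288) = 1.987384 − (19.021104)/(-53.043866) = 2.345976

2.3460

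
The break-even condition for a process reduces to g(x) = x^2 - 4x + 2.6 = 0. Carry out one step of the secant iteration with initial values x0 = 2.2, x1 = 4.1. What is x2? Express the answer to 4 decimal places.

g(2.2) = -1.360000, g(4.1) = 3.010000
x2 = 4.100000 − 3.010000·(4.100000 − 2.200000) / (3.010000 − (-1.360000)) = 4.100000 − (5.719000)/(4.370000) = 2.791304

2.7913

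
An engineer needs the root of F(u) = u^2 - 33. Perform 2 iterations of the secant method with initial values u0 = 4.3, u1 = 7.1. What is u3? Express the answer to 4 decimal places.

5.7262

F(4.3) = -14.510000, F(7.1) = 17.410000
u2 = 7.100000 − 17.410000·(7.100000 − 4.300000) / (17.410000 − (-14.510000)) = 7.100000 − (48.748000)/(31.920000) = 5.572807
F(5.572807) = -1.943822
u3 = 5.572807 − (-1.943822)·(5.572807 − 7.100000) / (-1.943822 − 17.410000) = 5.572807 − (2.968591)/(-19.353822) = 5.726192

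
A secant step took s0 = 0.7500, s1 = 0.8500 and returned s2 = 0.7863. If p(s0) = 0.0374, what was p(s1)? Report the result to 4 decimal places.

The secant line through (0.7500, 0.0374) and (0.8500, p(s1)) crosses zero at s2 = 0.7863.
So (0.7500, 0.0374), (0.8500, p(s1)), (0.7863, 0) are collinear:
p(s1) = 0.0374 · (0.8500 − 0.7863) / (0.7500 − 0.7863) = 0.0374 · (0.063700)/(-0.036300) = -0.065630

-0.0656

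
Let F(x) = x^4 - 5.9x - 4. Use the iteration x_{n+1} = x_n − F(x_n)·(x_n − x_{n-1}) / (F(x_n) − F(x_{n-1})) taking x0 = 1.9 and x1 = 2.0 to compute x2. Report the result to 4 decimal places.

F(1.9) = -2.177900, F(2.0) = 0.200000
x2 = 2.000000 − 0.200000·(2.000000 − 1.900000) / (0.200000 − (-2.177900)) = 2.000000 − (0.020000)/(2.377900) = 1.991589

1.9916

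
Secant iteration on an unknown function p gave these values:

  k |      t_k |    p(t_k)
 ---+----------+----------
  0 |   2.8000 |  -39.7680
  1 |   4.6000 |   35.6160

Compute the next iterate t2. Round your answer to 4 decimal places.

3.7496

t2 = 4.6000 − 35.6160·(4.6000 − 2.8000) / (35.6160 − (-39.7680))
   = 4.6000 − (64.108800)/(75.384000) = 3.749570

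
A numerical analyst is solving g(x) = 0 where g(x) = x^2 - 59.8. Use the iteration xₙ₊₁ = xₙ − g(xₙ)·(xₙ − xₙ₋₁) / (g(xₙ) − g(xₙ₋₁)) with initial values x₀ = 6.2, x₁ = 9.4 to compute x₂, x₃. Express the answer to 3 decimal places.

g(6.2) = -21.36000, g(9.4) = 28.56000
x₂ = 9.40000 − 28.56000·(9.40000 − 6.20000) / (28.56000 − (-21.36000)) = 9.40000 − (91.39200)/(49.92000) = 7.56923
g(7.56923) = -2.50675
x₃ = 7.56923 − (-2.50675)·(7.56923 − 9.40000) / (-2.50675 − 28.56000) = 7.56923 − (4.58927)/(-31.06675) = 7.71695

7.569, 7.717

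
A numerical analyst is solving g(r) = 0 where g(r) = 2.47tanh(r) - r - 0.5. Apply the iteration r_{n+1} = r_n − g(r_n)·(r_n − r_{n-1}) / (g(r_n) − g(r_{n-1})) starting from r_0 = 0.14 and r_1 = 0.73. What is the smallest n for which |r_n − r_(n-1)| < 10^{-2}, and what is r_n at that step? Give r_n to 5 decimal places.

g(0.14) = -0.2964417, g(0.73) = 0.3089714
r_2 = 0.7300000 − 0.3089714·(0.5900000)/(0.6054131) = 0.4288946;  |Δ| = 0.3011054
g(0.4288946) = 0.0699662
r_3 = 0.4288946 − 0.0699662·(-0.3011054)/(-0.2390052) = 0.3407492;  |Δ| = 0.0881454
g(0.3407492) = -0.0302284
r_4 = 0.3407492 − (-0.0302284)·(-0.0881454)/(-0.1001946) = 0.3673424;  |Δ| = 0.0265932
g(0.3673424) = 0.0012700
r_5 = 0.3673424 − 0.0012700·(0.0265932)/(0.0314984) = 0.3662701;  |Δ| = 0.0010722
|r_5 − r_4| = 0.0010722 < 10^{-2}

n = 5, r_n = 0.36627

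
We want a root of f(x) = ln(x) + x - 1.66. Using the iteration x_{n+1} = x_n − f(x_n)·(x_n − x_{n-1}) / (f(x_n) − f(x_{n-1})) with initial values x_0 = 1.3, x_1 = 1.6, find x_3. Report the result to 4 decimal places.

1.3556

f(1.3) = -0.097636, f(1.6) = 0.410004
x_2 = 1.600000 − 0.410004·(1.600000 − 1.300000) / (0.410004 − (-0.097636)) = 1.600000 − (0.123001)/(0.507639) = 1.357700
f(1.357700) = 0.003492
x_3 = 1.357700 − 0.003492·(1.357700 − 1.600000) / (0.003492 − 0.410004) = 1.357700 − (-0.000846)/(-0.406512) = 1.355619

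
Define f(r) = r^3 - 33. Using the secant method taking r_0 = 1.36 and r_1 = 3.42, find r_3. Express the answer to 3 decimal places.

f(1.36) = -30.48454, f(3.42) = 7.00169
r_2 = 3.42000 − 7.00169·(3.42000 − 1.36000) / (7.00169 − (-30.48454)) = 3.42000 − (14.42348)/(37.48623) = 3.03523
f(3.03523) = -5.03750
r_3 = 3.03523 − (-5.03750)·(3.03523 − 3.42000) / (-5.03750 − 7.00169) = 3.03523 − (1.93827)/(-12.03919) = 3.19623

3.196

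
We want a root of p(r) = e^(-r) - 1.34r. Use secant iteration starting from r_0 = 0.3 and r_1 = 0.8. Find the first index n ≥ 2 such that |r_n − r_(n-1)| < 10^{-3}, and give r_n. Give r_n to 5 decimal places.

n = 4, r_n = 0.46756

p(0.3) = 0.3388182, p(0.8) = -0.6226710
r_2 = 0.8000000 − (-0.6226710)·(0.5000000)/(-0.9614893) = 0.4761945;  |Δ| = 0.3238055
p(0.4761945) = -0.0169580
r_3 = 0.4761945 − (-0.0169580)·(-0.3238055)/(0.6057131) = 0.4671290;  |Δ| = 0.0090655
p(0.4671290) = 0.0008463
r_4 = 0.4671290 − 0.0008463·(-0.0090655)/(0.0178043) = 0.4675599;  |Δ| = 0.0004309
|r_4 − r_3| = 0.0004309 < 10^{-3}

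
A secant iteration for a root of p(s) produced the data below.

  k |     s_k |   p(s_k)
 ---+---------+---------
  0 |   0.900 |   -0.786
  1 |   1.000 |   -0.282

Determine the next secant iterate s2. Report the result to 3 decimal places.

1.056

s2 = 1.000 − (-0.282)·(1.000 − 0.900) / (-0.282 − (-0.786))
   = 1.000 − (-0.02820)/(0.50400) = 1.05595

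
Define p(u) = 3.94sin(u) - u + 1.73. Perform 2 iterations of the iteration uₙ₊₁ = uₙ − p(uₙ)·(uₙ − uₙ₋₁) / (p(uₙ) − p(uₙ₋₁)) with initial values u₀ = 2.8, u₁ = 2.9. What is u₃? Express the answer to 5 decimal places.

2.85265

p(2.8) = 0.2498533, p(2.9) = -0.2273576
u₂ = 2.9000000 − (-0.2273576)·(2.9000000 − 2.8000000) / (-0.2273576 − 0.2498533) = 2.9000000 − (-0.0227358)/(-0.4772110) = 2.8523570
p(2.8523570) = 0.0014087
u₃ = 2.8523570 − 0.0014087·(2.8523570 − 2.9000000) / (0.0014087 − (-0.2273576)) = 2.8523570 − (-0.0000671)/(0.2287663) = 2.8526504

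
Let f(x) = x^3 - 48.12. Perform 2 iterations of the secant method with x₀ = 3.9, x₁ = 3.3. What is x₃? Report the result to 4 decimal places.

3.6397

f(3.9) = 11.199000, f(3.3) = -12.183000
x₂ = 3.300000 − (-12.183000)·(3.300000 − 3.900000) / (-12.183000 − 11.199000) = 3.300000 − (7.309800)/(-23.382000) = 3.612625
f(3.612625) = -0.971413
x₃ = 3.612625 − (-0.971413)·(3.612625 − 3.300000) / (-0.971413 − (-12.183000)) = 3.612625 − (-0.303688)/(11.211587) = 3.639712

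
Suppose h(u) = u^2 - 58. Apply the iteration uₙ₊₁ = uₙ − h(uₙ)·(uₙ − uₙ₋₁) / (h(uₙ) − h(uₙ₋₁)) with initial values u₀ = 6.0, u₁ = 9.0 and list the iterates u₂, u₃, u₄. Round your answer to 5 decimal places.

7.46667, 7.60324, 7.61590

h(6.0) = -22.0000000, h(9.0) = 23.0000000
u₂ = 9.0000000 − 23.0000000·(9.0000000 − 6.0000000) / (23.0000000 − (-22.0000000)) = 9.0000000 − (69.0000000)/(45.0000000) = 7.4666667
h(7.4666667) = -2.2488889
u₃ = 7.4666667 − (-2.2488889)·(7.4666667 − 9.0000000) / (-2.2488889 − 23.0000000) = 7.4666667 − (3.4482963)/(-25.2488889) = 7.6032389
h(7.6032389) = -0.1907587
u₄ = 7.6032389 − (-0.1907587)·(7.6032389 − 7.4666667) / (-0.1907587 − (-2.2488889)) = 7.6032389 − (-0.0260523)/(2.0581301) = 7.6158971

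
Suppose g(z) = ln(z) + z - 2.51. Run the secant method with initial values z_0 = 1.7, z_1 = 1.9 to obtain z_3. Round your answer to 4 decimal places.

1.8792

g(1.7) = -0.279372, g(1.9) = 0.031854
z_2 = 1.900000 − 0.031854·(1.900000 − 1.700000) / (0.031854 − (-0.279372)) = 1.900000 − (0.006371)/(0.311226) = 1.879530
g(1.879530) = 0.000552
z_3 = 1.879530 − 0.000552·(1.879530 − 1.900000) / (0.000552 − 0.031854) = 1.879530 − (-0.000011)/(-0.031302) = 1.879169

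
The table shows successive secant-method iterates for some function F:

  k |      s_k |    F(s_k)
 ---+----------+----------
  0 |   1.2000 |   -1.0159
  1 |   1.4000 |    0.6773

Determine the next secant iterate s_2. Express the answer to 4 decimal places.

1.3200

s_2 = 1.4000 − 0.6773·(1.4000 − 1.2000) / (0.6773 − (-1.0159))
   = 1.4000 − (0.135460)/(1.693200) = 1.319998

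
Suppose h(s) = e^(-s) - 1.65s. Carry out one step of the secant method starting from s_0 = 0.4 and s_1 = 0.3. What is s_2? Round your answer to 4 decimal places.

0.4044

h(0.4) = 0.010320, h(0.3) = 0.245818
s_2 = 0.300000 − 0.245818·(0.300000 − 0.400000) / (0.245818 − 0.010320) = 0.300000 − (-0.024582)/(0.235498) = 0.404382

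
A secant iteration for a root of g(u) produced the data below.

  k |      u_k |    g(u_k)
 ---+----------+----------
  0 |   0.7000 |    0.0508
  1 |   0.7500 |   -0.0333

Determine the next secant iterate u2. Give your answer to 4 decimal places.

u2 = 0.7500 − (-0.0333)·(0.7500 − 0.7000) / (-0.0333 − 0.0508)
   = 0.7500 − (-0.001665)/(-0.084100) = 0.730202

0.7302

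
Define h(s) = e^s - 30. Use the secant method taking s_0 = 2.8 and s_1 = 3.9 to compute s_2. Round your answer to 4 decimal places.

3.2524

h(2.8) = -13.555353, h(3.9) = 19.402449
s_2 = 3.900000 − 19.402449·(3.900000 − 2.800000) / (19.402449 − (-13.555353)) = 3.900000 − (21.342694)/(32.957802) = 3.252424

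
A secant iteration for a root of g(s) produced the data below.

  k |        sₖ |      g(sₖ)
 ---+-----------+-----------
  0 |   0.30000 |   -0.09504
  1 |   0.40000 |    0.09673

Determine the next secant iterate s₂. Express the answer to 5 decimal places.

s₂ = 0.40000 − 0.09673·(0.40000 − 0.30000) / (0.09673 − (-0.09504))
   = 0.40000 − (0.0096730)/(0.1917700) = 0.3495594

0.34956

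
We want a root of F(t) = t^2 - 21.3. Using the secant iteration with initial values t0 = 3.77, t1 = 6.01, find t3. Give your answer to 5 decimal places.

4.59919

F(3.77) = -7.0871000, F(6.01) = 14.8201000
t2 = 6.0100000 − 14.8201000·(6.0100000 − 3.7700000) / (14.8201000 − (-7.0871000)) = 6.0100000 − (33.1970240)/(21.9072000) = 4.4946524
F(4.4946524) = -1.0981002
t3 = 4.4946524 − (-1.0981002)·(4.4946524 − 6.0100000) / (-1.0981002 − 14.8201000) = 4.4946524 − (1.6640036)/(-15.9182002) = 4.5991870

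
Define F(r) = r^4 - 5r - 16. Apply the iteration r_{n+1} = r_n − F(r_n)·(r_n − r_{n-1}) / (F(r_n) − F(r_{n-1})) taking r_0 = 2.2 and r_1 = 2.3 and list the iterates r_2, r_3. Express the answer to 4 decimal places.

2.2881, 2.2888

F(2.2) = -3.574400, F(2.3) = 0.484100
r_2 = 2.300000 − 0.484100·(2.300000 − 2.200000) / (0.484100 − (-3.574400)) = 2.300000 − (0.048410)/(4.058500) = 2.288072
F(2.288072) = -0.032274
r_3 = 2.288072 − (-0.032274)·(2.288072 − 2.300000) / (-0.032274 − 0.484100) = 2.288072 − (0.000385)/(-0.516374) = 2.288817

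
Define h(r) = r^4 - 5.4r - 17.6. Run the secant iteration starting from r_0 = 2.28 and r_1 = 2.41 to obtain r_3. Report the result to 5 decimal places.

2.34538

h(2.28) = -2.8886374, h(2.41) = 3.1200256
r_2 = 2.4100000 − 3.1200256·(2.4100000 − 2.2800000) / (3.1200256 − (-2.8886374)) = 2.4100000 − (0.4056033)/(6.0086631) = 2.3424969
h(2.3424969) = -0.1391124
r_3 = 2.3424969 − (-0.1391124)·(2.3424969 − 2.4100000) / (-0.1391124 − 3.1200256) = 2.3424969 − (0.0093905)/(-3.2591380) = 2.3453782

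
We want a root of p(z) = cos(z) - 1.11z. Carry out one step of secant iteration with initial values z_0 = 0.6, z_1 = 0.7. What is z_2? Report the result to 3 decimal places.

p(0.6) = 0.15934, p(0.7) = -0.01216
z_2 = 0.70000 − (-0.01216)·(0.70000 − 0.60000) / (-0.01216 − 0.15934) = 0.70000 − (-0.00122)/(-0.17149) = 0.69291

0.693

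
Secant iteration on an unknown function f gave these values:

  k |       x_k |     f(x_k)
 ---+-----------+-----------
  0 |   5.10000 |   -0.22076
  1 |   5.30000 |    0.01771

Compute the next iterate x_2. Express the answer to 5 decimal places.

5.28515

x_2 = 5.30000 − 0.01771·(5.30000 − 5.10000) / (0.01771 − (-0.22076))
   = 5.30000 − (0.0035420)/(0.2384700) = 5.2851470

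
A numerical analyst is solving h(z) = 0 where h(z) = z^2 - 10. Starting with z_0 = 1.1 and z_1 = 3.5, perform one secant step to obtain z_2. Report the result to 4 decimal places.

3.0109

h(1.1) = -8.790000, h(3.5) = 2.250000
z_2 = 3.500000 − 2.250000·(3.500000 − 1.100000) / (2.250000 − (-8.790000)) = 3.500000 − (5.400000)/(11.040000) = 3.010870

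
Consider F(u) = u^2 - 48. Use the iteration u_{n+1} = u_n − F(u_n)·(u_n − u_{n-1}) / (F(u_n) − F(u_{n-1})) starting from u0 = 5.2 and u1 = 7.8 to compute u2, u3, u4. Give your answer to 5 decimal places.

6.81231, 6.92129, 6.92826

F(5.2) = -20.9600000, F(7.8) = 12.8400000
u2 = 7.8000000 − 12.8400000·(7.8000000 − 5.2000000) / (12.8400000 − (-20.9600000)) = 7.8000000 − (33.3840000)/(33.8000000) = 6.8123077
F(6.8123077) = -1.5924639
u3 = 6.8123077 − (-1.5924639)·(6.8123077 − 7.8000000) / (-1.5924639 − 12.8400000) = 6.8123077 − (1.5728643)/(-14.4324639) = 6.9212887
F(6.9212887) = -0.0957628
u4 = 6.9212887 − (-0.0957628)·(6.9212887 − 6.8123077) / (-0.0957628 − (-1.5924639)) = 6.9212887 − (-0.0104363)/(1.4967011) = 6.9282616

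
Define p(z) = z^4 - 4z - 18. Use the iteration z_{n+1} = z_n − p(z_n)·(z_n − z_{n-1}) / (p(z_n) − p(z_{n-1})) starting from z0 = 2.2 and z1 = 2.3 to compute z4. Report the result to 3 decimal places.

p(2.2) = -3.37440, p(2.3) = 0.78410
z2 = 2.30000 − 0.78410·(2.30000 − 2.20000) / (0.78410 − (-3.37440)) = 2.30000 − (0.07841)/(4.15850) = 2.28114
p(2.28114) = -0.04691
z3 = 2.28114 − (-0.04691)·(2.28114 − 2.30000) / (-0.04691 − 0.78410) = 2.28114 − (0.00088)/(-0.83101) = 2.28221
p(2.28221) = -0.00059
z4 = 2.28221 − (-0.00059)·(2.28221 − 2.28114) / (-0.00059 − (-0.04691)) = 2.28221 − (0.00000)/(0.04631) = 2.28222

2.282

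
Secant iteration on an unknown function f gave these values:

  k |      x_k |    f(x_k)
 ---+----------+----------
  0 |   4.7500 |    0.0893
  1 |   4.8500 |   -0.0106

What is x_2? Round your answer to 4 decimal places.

x_2 = 4.8500 − (-0.0106)·(4.8500 − 4.7500) / (-0.0106 − 0.0893)
   = 4.8500 − (-0.001060)/(-0.099900) = 4.839389

4.8394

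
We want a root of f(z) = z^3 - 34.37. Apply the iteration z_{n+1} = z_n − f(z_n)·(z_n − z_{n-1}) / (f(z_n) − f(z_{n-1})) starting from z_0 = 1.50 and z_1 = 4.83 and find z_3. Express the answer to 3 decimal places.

2.925

f(1.50) = -30.99500, f(4.83) = 78.30859
z_2 = 4.83000 − 78.30859·(4.83000 − 1.50000) / (78.30859 − (-30.99500)) = 4.83000 − (260.76759)/(109.30359) = 2.44428
f(2.44428) = -19.76661
z_3 = 2.44428 − (-19.76661)·(2.44428 − 4.83000) / (-19.76661 − 78.30859) = 2.44428 − (47.15757)/(-98.07520) = 2.92511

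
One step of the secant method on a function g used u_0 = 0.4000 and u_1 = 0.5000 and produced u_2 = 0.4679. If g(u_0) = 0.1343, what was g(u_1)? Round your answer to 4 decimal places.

The secant line through (0.4000, 0.1343) and (0.5000, g(u_1)) crosses zero at u_2 = 0.4679.
So (0.4000, 0.1343), (0.5000, g(u_1)), (0.4679, 0) are collinear:
g(u_1) = 0.1343 · (0.5000 − 0.4679) / (0.4000 − 0.4679) = 0.1343 · (0.032100)/(-0.067900) = -0.063491

-0.0635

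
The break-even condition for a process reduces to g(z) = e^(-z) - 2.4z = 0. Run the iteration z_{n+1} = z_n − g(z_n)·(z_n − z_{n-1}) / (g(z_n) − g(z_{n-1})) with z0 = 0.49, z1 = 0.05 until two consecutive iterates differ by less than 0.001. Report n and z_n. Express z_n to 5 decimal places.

g(0.49) = -0.5633736, g(0.05) = 0.8312294
z2 = 0.0500000 − 0.8312294·(-0.4400000)/(1.3946030) = 0.3122545;  |Δ| = 0.2622545
g(0.3122545) = -0.0176156
z3 = 0.3122545 − (-0.0176156)·(0.2622545)/(-0.8488450) = 0.3068121;  |Δ| = 0.0054424
g(0.3068121) = -0.0005602
z4 = 0.3068121 − (-0.0005602)·(-0.0054424)/(0.0170554) = 0.3066333;  |Δ| = 0.0001788
|z4 − z3| = 0.0001788 < 0.001

n = 4, z_n = 0.30663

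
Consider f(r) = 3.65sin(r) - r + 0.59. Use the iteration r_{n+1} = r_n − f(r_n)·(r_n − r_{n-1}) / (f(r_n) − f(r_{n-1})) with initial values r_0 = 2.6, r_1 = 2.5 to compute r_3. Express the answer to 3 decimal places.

2.569

f(2.6) = -0.12842, f(2.5) = 0.27442
r_2 = 2.50000 − 0.27442·(2.50000 − 2.60000) / (0.27442 − (-0.12842)) = 2.50000 − (-0.02744)/(0.40284) = 2.56812
f(2.56812) = 0.00219
r_3 = 2.56812 − 0.00219·(2.56812 − 2.50000) / (0.00219 − 0.27442) = 2.56812 − (0.00015)/(-0.27223) = 2.56867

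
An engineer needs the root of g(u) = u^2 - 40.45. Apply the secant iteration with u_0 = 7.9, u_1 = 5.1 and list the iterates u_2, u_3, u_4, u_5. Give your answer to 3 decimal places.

g(7.9) = 21.96000, g(5.1) = -14.44000
u_2 = 5.10000 − (-14.44000)·(5.10000 − 7.90000) / (-14.44000 − 21.96000) = 5.10000 − (40.43200)/(-36.40000) = 6.21077
g(6.21077) = -1.87635
u_3 = 6.21077 − (-1.87635)·(6.21077 − 5.10000) / (-1.87635 − (-14.44000)) = 6.21077 − (-2.08419)/(12.56365) = 6.37666
g(6.37666) = 0.21179
u_4 = 6.37666 − 0.21179·(6.37666 − 6.21077) / (0.21179 − (-1.87635)) = 6.37666 − (0.03513)/(2.08813) = 6.35983
g(6.35983) = -0.00251
u_5 = 6.35983 − (-0.00251)·(6.35983 − 6.37666) / (-0.00251 − 0.21179) = 6.35983 − (0.00004)/(-0.21429) = 6.36003

6.211, 6.377, 6.360, 6.360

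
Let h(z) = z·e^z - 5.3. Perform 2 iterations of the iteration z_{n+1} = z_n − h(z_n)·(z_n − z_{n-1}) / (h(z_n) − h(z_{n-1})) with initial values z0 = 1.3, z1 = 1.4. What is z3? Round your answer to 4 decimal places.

h(1.3) = -0.529914, h(1.4) = 0.377280
z2 = 1.400000 − 0.377280·(1.400000 − 1.300000) / (0.377280 − (-0.529914)) = 1.400000 − (0.037728)/(0.907194) = 1.358412
h(1.358412) = -0.015758
z3 = 1.358412 − (-0.015758)·(1.358412 − 1.400000) / (-0.015758 − 0.377280) = 1.358412 − (0.000655)/(-0.393038) = 1.360080

1.3601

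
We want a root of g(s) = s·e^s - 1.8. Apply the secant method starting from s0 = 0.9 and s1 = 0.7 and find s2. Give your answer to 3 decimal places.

0.797

g(0.9) = 0.41364, g(0.7) = -0.39037
s2 = 0.70000 − (-0.39037)·(0.70000 − 0.90000) / (-0.39037 − 0.41364) = 0.70000 − (0.07807)/(-0.80402) = 0.79711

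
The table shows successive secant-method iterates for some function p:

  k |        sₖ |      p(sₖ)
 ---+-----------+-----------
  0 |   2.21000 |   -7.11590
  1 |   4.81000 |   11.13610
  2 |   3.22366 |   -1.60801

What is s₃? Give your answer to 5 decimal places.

3.42382

s₃ = 3.22366 − (-1.60801)·(3.22366 − 4.81000) / (-1.60801 − 11.13610)
   = 3.22366 − (2.5508506)/(-12.7441100) = 3.4238192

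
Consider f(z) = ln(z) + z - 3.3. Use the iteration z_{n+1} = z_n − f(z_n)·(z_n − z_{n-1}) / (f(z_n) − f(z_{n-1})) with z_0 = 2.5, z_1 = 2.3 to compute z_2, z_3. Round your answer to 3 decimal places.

2.418, 2.417

f(2.5) = 0.11629, f(2.3) = -0.16709
z_2 = 2.30000 − (-0.16709)·(2.30000 − 2.50000) / (-0.16709 − 0.11629) = 2.30000 − (0.03342)/(-0.28338) = 2.41793
f(2.41793) = 0.00084
z_3 = 2.41793 − 0.00084·(2.41793 − 2.30000) / (0.00084 − (-0.16709)) = 2.41793 − (0.00010)/(0.16793) = 2.41734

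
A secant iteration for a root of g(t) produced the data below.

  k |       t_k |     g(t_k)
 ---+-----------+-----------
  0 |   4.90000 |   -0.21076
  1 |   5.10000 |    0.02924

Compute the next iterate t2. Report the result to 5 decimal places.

t2 = 5.10000 − 0.02924·(5.10000 − 4.90000) / (0.02924 − (-0.21076))
   = 5.10000 − (0.0058480)/(0.2400000) = 5.0756333

5.07563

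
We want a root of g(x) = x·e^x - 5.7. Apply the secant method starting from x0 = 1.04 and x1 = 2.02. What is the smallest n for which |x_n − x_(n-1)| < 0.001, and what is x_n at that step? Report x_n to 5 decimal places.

g(1.04) = -2.7576143, g(2.02) = 9.5274164
x2 = 2.0200000 − 9.5274164·(0.9800000)/(12.2850307) = 1.2599801;  |Δ| = 0.7600199
g(1.2599801) = -1.2581276
x3 = 1.2599801 − (-1.2581276)·(-0.7600199)/(-10.7855440) = 1.3486360;  |Δ| = 0.0886559
g(1.3486360) = -0.5048283
x4 = 1.3486360 − (-0.5048283)·(0.0886559)/(0.7532993) = 1.4080493;  |Δ| = 0.0594133
g(1.4080493) = 0.0560677
x5 = 1.4080493 − 0.0560677·(0.0594133)/(0.5608960) = 1.4021103;  |Δ| = 0.0059390
g(1.4021103) = -0.0021511
x6 = 1.4021103 − (-0.0021511)·(-0.0059390)/(-0.0582188) = 1.4023297;  |Δ| = 0.0002194
|x6 − x5| = 0.0002194 < 0.001

n = 6, x_n = 1.40233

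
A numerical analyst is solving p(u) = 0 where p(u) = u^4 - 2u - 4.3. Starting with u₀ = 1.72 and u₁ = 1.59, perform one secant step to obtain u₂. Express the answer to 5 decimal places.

1.65737

p(1.72) = 1.0121306, p(1.59) = -1.0887104
u₂ = 1.5900000 − (-1.0887104)·(1.5900000 − 1.7200000) / (-1.0887104 − 1.0121306) = 1.5900000 − (0.1415324)/(-2.1008409) = 1.6573694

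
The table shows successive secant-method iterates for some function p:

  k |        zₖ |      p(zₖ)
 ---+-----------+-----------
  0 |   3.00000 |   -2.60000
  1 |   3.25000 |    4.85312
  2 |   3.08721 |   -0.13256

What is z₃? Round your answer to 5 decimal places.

3.09154

z₃ = 3.08721 − (-0.13256)·(3.08721 − 3.25000) / (-0.13256 − 4.85312)
   = 3.08721 − (0.0215794)/(-4.9856800) = 3.0915383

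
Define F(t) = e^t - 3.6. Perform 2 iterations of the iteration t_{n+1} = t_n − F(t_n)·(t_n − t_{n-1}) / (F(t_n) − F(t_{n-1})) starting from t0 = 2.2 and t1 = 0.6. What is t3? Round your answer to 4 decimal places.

F(2.2) = 5.425013, F(0.6) = -1.777881
t2 = 0.600000 − (-1.777881)·(0.600000 − 2.200000) / (-1.777881 − 5.425013) = 0.600000 − (2.844610)/(-7.202895) = 0.994926
F(0.994926) = -0.895476
t3 = 0.994926 − (-0.895476)·(0.994926 − 0.600000) / (-0.895476 − (-1.777881)) = 0.994926 − (-0.353647)/(0.882405) = 1.395702

1.3957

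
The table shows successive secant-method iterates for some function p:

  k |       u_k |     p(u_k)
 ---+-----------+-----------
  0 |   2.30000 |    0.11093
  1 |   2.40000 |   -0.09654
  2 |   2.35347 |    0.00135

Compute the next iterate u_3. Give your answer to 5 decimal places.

u_3 = 2.35347 − 0.00135·(2.35347 − 2.40000) / (0.00135 − (-0.09654))
   = 2.35347 − (-0.0000628)/(0.0978900) = 2.3541117

2.35411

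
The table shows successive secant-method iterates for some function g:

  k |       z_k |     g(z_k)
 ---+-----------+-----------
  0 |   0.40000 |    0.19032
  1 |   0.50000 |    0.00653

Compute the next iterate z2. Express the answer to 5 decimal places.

0.50355

z2 = 0.50000 − 0.00653·(0.50000 − 0.40000) / (0.00653 − 0.19032)
   = 0.50000 − (0.0006530)/(-0.1837900) = 0.5035530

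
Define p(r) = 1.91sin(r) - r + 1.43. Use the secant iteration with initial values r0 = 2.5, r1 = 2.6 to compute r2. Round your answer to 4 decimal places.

p(2.5) = 0.073082, p(2.6) = -0.185392
r2 = 2.600000 − (-0.185392)·(2.600000 − 2.500000) / (-0.185392 − 0.073082) = 2.600000 − (-0.018539)/(-0.258474) = 2.528274

2.5283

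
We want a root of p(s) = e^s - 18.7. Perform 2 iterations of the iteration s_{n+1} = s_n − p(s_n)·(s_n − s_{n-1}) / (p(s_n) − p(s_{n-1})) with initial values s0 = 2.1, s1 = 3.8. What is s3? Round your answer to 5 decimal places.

p(2.1) = -10.5338301, p(3.8) = 26.0011845
s2 = 3.8000000 − 26.0011845·(3.8000000 − 2.1000000) / (26.0011845 − (-10.5338301)) = 3.8000000 − (44.2020136)/(36.5350146) = 2.5901465
p(2.5901465) = -5.3682748
s3 = 2.5901465 − (-5.3682748)·(2.5901465 − 3.8000000) / (-5.3682748 − 26.0011845) = 2.5901465 − (6.4948259)/(-31.3694593) = 2.7971895

2.79719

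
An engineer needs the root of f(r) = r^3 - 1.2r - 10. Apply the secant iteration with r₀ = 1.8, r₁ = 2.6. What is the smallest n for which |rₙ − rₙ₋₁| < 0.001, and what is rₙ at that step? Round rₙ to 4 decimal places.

n = 5, rₙ = 2.3397

f(1.8) = -6.328000, f(2.6) = 4.456000
r₂ = 2.600000 − 4.456000·(0.800000)/(10.784000) = 2.269436;  |Δ| = 0.330564
f(2.269436) = -1.034954
r₃ = 2.269436 − (-1.034954)·(-0.330564)/(-5.490954) = 2.331742;  |Δ| = 0.062306
f(2.331742) = -0.120361
r₄ = 2.331742 − (-0.120361)·(0.062306)/(0.914593) = 2.339941;  |Δ| = 0.008199
f(2.339941) = 0.004013
r₅ = 2.339941 − 0.004013·(0.008199)/(0.124373) = 2.339677;  |Δ| = 0.000265
|r₅ − r₄| = 0.000265 < 0.001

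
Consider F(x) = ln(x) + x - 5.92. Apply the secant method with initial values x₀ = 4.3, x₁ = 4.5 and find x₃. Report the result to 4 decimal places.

F(4.3) = -0.161385, F(4.5) = 0.084077
x₂ = 4.500000 − 0.084077·(4.500000 − 4.300000) / (0.084077 − (-0.161385)) = 4.500000 − (0.016815)/(0.245462) = 4.431495
F(4.431495) = 0.000232
x₃ = 4.431495 − 0.000232·(4.431495 − 4.500000) / (0.000232 − 0.084077) = 4.431495 − (-0.000016)/(-0.083846) = 4.431305

4.4313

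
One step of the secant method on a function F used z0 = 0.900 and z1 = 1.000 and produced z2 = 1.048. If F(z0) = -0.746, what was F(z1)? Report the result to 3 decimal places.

The secant line through (0.900, -0.746) and (1.000, F(z1)) crosses zero at z2 = 1.048.
So (0.900, -0.746), (1.000, F(z1)), (1.048, 0) are collinear:
F(z1) = -0.746 · (1.000 − 1.048) / (0.900 − 1.048) = -0.746 · (-0.04800)/(-0.14800) = -0.24195

-0.242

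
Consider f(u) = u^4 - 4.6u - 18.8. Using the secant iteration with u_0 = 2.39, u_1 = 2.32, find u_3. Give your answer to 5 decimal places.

2.33098

f(2.39) = 2.8340864, f(2.32) = -0.5017702
u_2 = 2.3200000 − (-0.5017702)·(2.3200000 − 2.3900000) / (-0.5017702 − 2.8340864) = 2.3200000 − (0.0351239)/(-3.3358567) = 2.3305292
f(2.3305292) = -0.0206937
u_3 = 2.3305292 − (-0.0206937)·(2.3305292 − 2.3200000) / (-0.0206937 − (-0.5017702)) = 2.3305292 − (-0.0002179)/(0.4810766) = 2.3309821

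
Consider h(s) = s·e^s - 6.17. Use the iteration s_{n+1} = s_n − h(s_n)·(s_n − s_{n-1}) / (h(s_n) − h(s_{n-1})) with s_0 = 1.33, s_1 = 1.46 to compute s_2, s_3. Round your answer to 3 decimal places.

h(1.33) = -1.14121, h(1.46) = 0.11670
s_2 = 1.46000 − 0.11670·(1.46000 − 1.33000) / (0.11670 − (-1.14121)) = 1.46000 − (0.01517)/(1.25791) = 1.44794
h(1.44794) = -0.00997
s_3 = 1.44794 − (-0.00997)·(1.44794 − 1.46000) / (-0.00997 − 0.11670) = 1.44794 − (0.00012)/(-0.12668) = 1.44889

1.448, 1.449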